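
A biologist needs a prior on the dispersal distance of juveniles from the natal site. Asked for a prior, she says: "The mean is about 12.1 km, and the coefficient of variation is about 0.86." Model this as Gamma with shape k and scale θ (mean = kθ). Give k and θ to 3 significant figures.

k ≈ 1.35, θ ≈ 8.95

For Gamma(k, scale θ): mean = kθ, variance = kθ², so CV = 1/√k.
CV = 0.86, hence k = 1/CV² = 1.35.
Then θ = mean/k = 12.1/1.35 = 8.95.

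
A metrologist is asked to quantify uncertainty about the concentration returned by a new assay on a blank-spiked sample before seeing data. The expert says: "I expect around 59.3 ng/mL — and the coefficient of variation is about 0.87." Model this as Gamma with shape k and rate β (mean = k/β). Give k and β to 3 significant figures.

k ≈ 1.32, β ≈ 0.0223

For Gamma(k, rate β): mean = k/β, variance = k/β², so CV = 1/√k.
CV = 0.87, hence k = 1/CV² = 1.32.
Then β = k/mean = 1.32/59.3 = 0.0223.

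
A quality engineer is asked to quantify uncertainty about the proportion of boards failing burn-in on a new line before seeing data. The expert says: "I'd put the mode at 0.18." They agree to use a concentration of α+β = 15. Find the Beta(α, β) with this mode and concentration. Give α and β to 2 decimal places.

α = 3.34, β = 11.66

For α,β > 1 the Beta mode is (α−1)/(α+β−2). With α+β = 15, the mode is (α−1)/13.
Set (α−1)/13 = 0.18 → α = 1 + 0.18·13 = 3.34.
β = 15 − α = 11.66.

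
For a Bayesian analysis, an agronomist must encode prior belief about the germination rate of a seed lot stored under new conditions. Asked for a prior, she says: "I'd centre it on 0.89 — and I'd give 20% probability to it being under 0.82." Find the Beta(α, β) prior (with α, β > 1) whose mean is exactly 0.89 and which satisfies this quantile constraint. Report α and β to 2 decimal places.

α ≈ 8.23, β ≈ 1.02

With mean 0.89 fixed, write α = 0.89s, β = 0.11s where s = α+β.
Need P(θ < 0.82) = 0.2 under Beta(0.89s, 0.11s). Normal approximation: (q−m)/√(m(1−m)/s) ≈ z_{0.2} = -0.842, so s ≈ 0.89·0.11·(-0.842)²/(0.82−0.89)² = 14.2.
At s = 14.2: P(θ<0.82) ≈ 0.176. Adjusting to match 0.2 gives s ≈ 9.24.
So α = 0.89·9.24 ≈ 8.23, β = 0.11·9.24 ≈ 1.02.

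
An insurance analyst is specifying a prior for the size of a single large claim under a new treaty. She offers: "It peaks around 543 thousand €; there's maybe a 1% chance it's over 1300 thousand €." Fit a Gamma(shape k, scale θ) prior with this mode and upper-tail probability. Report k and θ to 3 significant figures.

Gamma(k,θ) with k>1 has mode (k−1)θ, so θ = 543/(k−1).
Need P(X < 1300) = 0.99 with θ tied to k this way. Start at k = 2, θ = 543: P(X<1300) ≈ 0.690.
Too low — raise k to concentrate. Iterating converges to k ≈ 7.22.
Then θ = 543/(7.22−1) ≈ 87.4.

k ≈ 7.22, θ ≈ 87.4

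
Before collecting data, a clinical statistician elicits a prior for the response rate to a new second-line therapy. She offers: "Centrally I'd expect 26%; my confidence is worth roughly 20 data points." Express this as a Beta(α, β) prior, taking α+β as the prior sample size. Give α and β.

Under the effective-sample-size interpretation, Beta(α, β) has prior mean α/(α+β) and prior sample size α+β.
So α+β = 20 and α/(α+β) = 0.26, giving α = 0.26·20 = 5.2 and β = 20 − 5.2 = 14.8.

α = 5.2, β = 14.8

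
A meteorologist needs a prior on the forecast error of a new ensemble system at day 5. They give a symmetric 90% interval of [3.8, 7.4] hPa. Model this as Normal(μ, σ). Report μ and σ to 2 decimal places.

A symmetric 90% interval runs μ ± z·σ with z = 1.645.
Half-width = 1.8, so σ = 1.8/1.645 = 1.09.
μ is the interval midpoint, 5.60.

μ = 5.60, σ = 1.09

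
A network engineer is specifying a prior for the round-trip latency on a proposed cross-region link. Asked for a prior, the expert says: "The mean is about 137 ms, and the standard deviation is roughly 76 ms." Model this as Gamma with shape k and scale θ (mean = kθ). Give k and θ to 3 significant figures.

k ≈ 3.25, θ ≈ 42.2

For Gamma(k, scale θ): mean = kθ, variance = kθ², so CV = 1/√k.
CV = SD/mean = 76/137 = 0.5547, hence k = 1/CV² = 3.25.
Then θ = mean/k = 137/3.25 = 42.2.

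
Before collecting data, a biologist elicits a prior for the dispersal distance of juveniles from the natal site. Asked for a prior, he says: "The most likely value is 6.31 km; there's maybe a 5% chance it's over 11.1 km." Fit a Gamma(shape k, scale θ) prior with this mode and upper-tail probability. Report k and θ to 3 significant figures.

k ≈ 9.74, θ ≈ 0.722

Gamma(k,θ) with k>1 has mode (k−1)θ, so θ = 6.31/(k−1).
Need P(X < 11.1) = 0.95 with θ tied to k this way. Start at k = 2, θ = 6.31: P(X<11.1) ≈ 0.525.
Too low — raise k to concentrate. Iterating converges to k ≈ 9.74.
Then θ = 6.31/(9.74−1) ≈ 0.722.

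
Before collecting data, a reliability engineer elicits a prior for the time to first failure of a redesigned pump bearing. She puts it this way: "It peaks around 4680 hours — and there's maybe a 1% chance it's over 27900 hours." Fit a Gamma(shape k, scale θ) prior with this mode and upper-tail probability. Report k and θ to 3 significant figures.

Gamma(k,θ) with k>1 has mode (k−1)θ, so θ = 4680/(k−1).
Need P(X < 27900) = 0.99 with θ tied to k this way. Start at k = 2, θ = 4680: P(X<27900) ≈ 0.982.
Too low — raise k to concentrate. Iterating converges to k ≈ 2.16.
Then θ = 4680/(2.16−1) ≈ 4020.

k ≈ 2.16, θ ≈ 4020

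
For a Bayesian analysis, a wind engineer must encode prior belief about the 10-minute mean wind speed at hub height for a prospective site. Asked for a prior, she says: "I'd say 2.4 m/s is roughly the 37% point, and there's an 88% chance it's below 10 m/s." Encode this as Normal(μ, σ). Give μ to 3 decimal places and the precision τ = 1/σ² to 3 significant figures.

μ = 4.074, τ = 0.0393

For Normal(μ,σ), the p-quantile is μ + z_p·σ. Here z_{0.37} = -0.3319, z_{0.88} = 1.175.
So 2.4 = μ − 0.3319σ and 10 = μ + 1.175σ.
Subtracting: σ = (10 − 2.4)/(1.175 − (-0.3319)) = 5.044.
Then μ = 2.4 − (-0.3319)·5.044 = 4.074.
Precision τ = 1/σ² = 1/5.044² = 0.0393.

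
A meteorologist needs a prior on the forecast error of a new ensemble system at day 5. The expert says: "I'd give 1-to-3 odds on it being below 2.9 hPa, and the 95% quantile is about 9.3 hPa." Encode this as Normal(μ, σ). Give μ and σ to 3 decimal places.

For Normal(μ,σ), the p-quantile is μ + z_p·σ. Here z_{0.25} = -0.6745, z_{0.95} = 1.645.
So 2.9 = μ − 0.6745σ and 9.3 = μ + 1.645σ.
Subtracting: σ = (9.3 − 2.9)/(1.645 − (-0.6745)) = 2.759.
Then μ = 2.9 − (-0.6745)·2.759 = 4.761.

μ = 4.761, σ = 2.759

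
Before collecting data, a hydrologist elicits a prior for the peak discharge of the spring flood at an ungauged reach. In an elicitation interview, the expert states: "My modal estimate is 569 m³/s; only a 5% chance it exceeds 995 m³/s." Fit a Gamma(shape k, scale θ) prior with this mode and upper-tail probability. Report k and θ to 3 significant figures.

k ≈ 9.93, θ ≈ 63.7

Gamma(k,θ) with k>1 has mode (k−1)θ, so θ = 569/(k−1).
Need P(X < 995) = 0.95 with θ tied to k this way. Start at k = 2, θ = 569: P(X<995) ≈ 0.522.
Too low — raise k to concentrate. Iterating converges to k ≈ 9.93.
Then θ = 569/(9.93−1) ≈ 63.7.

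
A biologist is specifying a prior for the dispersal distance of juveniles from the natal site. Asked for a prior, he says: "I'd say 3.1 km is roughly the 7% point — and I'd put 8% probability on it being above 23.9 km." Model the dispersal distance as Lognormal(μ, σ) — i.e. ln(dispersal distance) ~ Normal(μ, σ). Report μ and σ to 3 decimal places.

μ ≈ 2.178, σ ≈ 0.709

If T ~ Lognormal(μ,σ) then ln T ~ Normal(μ,σ), so the p-quantile of ln T is μ + z_p·σ.
ln(3.1) = 1.131 and ln(23.9) = 3.174; z_{0.07} = -1.476, z_{0.92} = 1.405.
σ = (3.174 − 1.131)/(1.405 − (-1.476)) = 0.709.
μ = 1.131 − (-1.476)·0.709 = 2.178.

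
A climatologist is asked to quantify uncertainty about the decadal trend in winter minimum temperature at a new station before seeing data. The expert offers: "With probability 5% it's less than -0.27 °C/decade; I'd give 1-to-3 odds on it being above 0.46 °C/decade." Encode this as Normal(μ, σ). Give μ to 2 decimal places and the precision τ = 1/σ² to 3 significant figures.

For Normal(μ,σ), the p-quantile is μ + z_p·σ. Here z_{0.05} = -1.645, z_{0.75} = 0.6745.
So -0.27 = μ − 1.645σ and 0.46 = μ + 0.6745σ.
Subtracting: σ = (0.46 − -0.27)/(0.6745 − (-1.645)) = 0.31.
Then μ = -0.27 − (-1.645)·0.31 = 0.25.
Precision τ = 1/σ² = 1/0.3147² = 10.1.

μ = 0.25, τ = 10.1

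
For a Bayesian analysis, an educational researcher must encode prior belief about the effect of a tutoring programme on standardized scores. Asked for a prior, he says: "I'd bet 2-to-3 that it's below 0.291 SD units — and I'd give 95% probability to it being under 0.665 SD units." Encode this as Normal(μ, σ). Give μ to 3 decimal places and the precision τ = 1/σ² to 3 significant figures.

The p-quantile of Normal(μ,σ) is μ + z_p·σ, with z_{0.4} = -0.2533 and z_{0.95} = 1.645.
Eliminate σ: μ = (z₂·x₁ − z₁·x₂)/(z₂ − z₁) = (1.645·0.291 − (-0.2533)·0.665)/1.898 = 0.341.
Then σ = (x₂ − x₁)/(z₂ − z₁) = (0.665 − 0.291)/1.898 = 0.197.
Precision τ = 1/σ² = 1/0.197² = 25.8.

μ = 0.341, τ = 25.8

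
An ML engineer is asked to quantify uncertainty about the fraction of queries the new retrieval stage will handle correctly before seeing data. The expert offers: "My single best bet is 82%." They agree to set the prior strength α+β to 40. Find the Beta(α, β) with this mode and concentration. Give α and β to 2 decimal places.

For α,β > 1 the Beta mode is (α−1)/(α+β−2). With α+β = 40, the mode is (α−1)/38.
Set (α−1)/38 = 0.82 → α = 1 + 0.82·38 = 32.16.
β = 40 − α = 7.84.

α = 32.16, β = 7.84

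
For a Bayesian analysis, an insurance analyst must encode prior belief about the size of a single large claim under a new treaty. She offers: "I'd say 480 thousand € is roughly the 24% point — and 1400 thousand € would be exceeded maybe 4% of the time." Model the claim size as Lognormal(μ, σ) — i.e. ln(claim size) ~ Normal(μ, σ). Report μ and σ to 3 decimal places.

μ ≈ 6.482, σ ≈ 0.436

If T ~ Lognormal(μ,σ) then ln T ~ Normal(μ,σ), so the p-quantile of ln T is μ + z_p·σ.
ln(480) = 6.174 and ln(1400) = 7.244; z_{0.24} = -0.7063, z_{0.96} = 1.751.
σ = (7.244 − 6.174)/(1.751 − (-0.7063)) = 0.436.
μ = 6.174 − (-0.7063)·0.436 = 6.482.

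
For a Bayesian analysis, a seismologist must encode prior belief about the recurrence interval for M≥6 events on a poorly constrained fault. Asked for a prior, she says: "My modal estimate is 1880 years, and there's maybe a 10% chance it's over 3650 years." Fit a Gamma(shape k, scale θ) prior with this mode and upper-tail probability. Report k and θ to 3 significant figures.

k ≈ 5.35, θ ≈ 432

Gamma(k,θ) with k>1 has mode (k−1)θ, so θ = 1880/(k−1).
Need P(X < 3650) = 0.9 with θ tied to k this way. Start at k = 2, θ = 1880: P(X<3650) ≈ 0.578.
Too low — raise k to concentrate. Iterating converges to k ≈ 5.35.
Then θ = 1880/(5.35−1) ≈ 432.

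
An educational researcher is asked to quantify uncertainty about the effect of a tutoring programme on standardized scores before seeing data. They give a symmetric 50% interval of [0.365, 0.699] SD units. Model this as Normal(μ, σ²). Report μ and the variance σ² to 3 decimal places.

μ = 0.532, σ² = 0.061

A symmetric 50% interval runs μ ± z·σ with z = 0.6745.
Half-width = 0.167, so σ = 0.167/0.6745 = 0.2476 and σ² = 0.061.
μ is the interval midpoint, 0.532.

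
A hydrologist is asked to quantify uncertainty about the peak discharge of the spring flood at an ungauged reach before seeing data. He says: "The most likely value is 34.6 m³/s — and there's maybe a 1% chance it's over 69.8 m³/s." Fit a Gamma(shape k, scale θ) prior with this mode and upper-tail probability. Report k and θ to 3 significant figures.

Gamma(k,θ) with k>1 has mode (k−1)θ, so θ = 34.6/(k−1).
Need P(X < 69.8) = 0.99 with θ tied to k this way. Start at k = 2, θ = 34.6: P(X<69.8) ≈ 0.599.
Too low — raise k to concentrate. Iterating converges to k ≈ 11.
Then θ = 34.6/(11−1) ≈ 3.48.

k ≈ 11, θ ≈ 3.48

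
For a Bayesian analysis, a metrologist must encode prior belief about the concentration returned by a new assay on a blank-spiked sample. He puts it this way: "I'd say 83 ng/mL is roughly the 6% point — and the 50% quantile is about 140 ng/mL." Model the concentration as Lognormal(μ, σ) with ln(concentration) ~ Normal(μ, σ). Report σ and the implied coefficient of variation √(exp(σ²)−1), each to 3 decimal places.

If T ~ Lognormal(μ,σ) then ln T ~ Normal(μ,σ), so the p-quantile of ln T is μ + z_p·σ.
ln(83) = 4.419 and ln(140) = 4.942; z_{0.06} = -1.555, z_{0.5} = 0.
σ = (4.942 − 4.419)/(0 − (-1.555)) = 0.336.
μ = 4.419 − (-1.555)·0.336 = 4.942.
CV = √(exp(σ²)−1) = √(exp(0.1131)−1) = 0.346.

σ ≈ 0.336, CV ≈ 0.346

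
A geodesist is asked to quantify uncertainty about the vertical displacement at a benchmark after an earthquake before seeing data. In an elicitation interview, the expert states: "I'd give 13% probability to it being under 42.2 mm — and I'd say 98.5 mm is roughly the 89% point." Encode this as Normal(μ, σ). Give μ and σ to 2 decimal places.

For Normal(μ,σ), the p-quantile is μ + z_p·σ. Here z_{0.13} = -1.126, z_{0.89} = 1.227.
So 42.2 = μ − 1.126σ and 98.5 = μ + 1.227σ.
Subtracting: σ = (98.5 − 42.2)/(1.227 − (-1.126)) = 23.93.
Then μ = 42.2 − (-1.126)·23.93 = 69.15.

μ = 69.15, σ = 23.93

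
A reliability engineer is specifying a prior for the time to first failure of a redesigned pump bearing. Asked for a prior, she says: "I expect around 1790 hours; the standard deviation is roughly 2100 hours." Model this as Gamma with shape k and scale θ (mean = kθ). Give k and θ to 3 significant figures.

k ≈ 0.727, θ ≈ 2460

For Gamma(k, scale θ): mean = kθ, variance = kθ², so CV = 1/√k.
CV = SD/mean = 2100/1790 = 1.173, hence k = 1/CV² = 0.727.
Then θ = mean/k = 1790/0.727 = 2460.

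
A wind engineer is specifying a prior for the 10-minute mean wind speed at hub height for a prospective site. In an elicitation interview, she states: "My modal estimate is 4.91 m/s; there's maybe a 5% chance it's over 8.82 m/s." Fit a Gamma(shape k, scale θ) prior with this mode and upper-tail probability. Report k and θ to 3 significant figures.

k ≈ 9.12, θ ≈ 0.604

Gamma(k,θ) with k>1 has mode (k−1)θ, so θ = 4.91/(k−1).
Need P(X < 8.82) = 0.95 with θ tied to k this way. Start at k = 2, θ = 4.91: P(X<8.82) ≈ 0.536.
Too low — raise k to concentrate. Iterating converges to k ≈ 9.12.
Then θ = 4.91/(9.12−1) ≈ 0.604.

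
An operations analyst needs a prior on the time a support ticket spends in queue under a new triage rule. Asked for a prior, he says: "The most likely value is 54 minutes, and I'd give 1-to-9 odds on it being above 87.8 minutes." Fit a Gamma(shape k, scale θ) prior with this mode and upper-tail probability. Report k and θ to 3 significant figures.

Gamma(k,θ) with k>1 has mode (k−1)θ, so θ = 54/(k−1).
Need P(X < 87.8) = 0.9 with θ tied to k this way. Start at k = 2, θ = 54: P(X<87.8) ≈ 0.483.
Too low — raise k to concentrate. Iterating converges to k ≈ 8.97.
Then θ = 54/(8.97−1) ≈ 6.78.

k ≈ 8.97, θ ≈ 6.78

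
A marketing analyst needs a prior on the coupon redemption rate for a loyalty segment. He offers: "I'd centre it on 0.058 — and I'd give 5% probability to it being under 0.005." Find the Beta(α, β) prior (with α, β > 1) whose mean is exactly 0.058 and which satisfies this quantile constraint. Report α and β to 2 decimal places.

α ≈ 1.23, β ≈ 20.01

With mean 0.058 fixed, write α = 0.058s, β = 0.942s where s = α+β.
Need P(θ < 0.005) = 0.05 under Beta(0.058s, 0.942s). Normal approximation: (q−m)/√(m(1−m)/s) ≈ z_{0.05} = -1.64, so s ≈ 0.058·0.942·(-1.64)²/(0.005−0.058)² = 52.6.
At s = 52.6: P(θ<0.005) ≈ 0.002. Adjusting to match 0.05 gives s ≈ 21.24.
So α = 0.058·21.24 ≈ 1.23, β = 0.942·21.24 ≈ 20.01.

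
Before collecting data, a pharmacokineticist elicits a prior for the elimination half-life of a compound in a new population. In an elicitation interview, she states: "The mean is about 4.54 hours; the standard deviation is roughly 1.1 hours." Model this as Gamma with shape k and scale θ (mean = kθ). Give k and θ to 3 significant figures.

For Gamma(k, scale θ): mean = kθ, variance = kθ², so CV = 1/√k.
CV = SD/mean = 1.1/4.54 = 0.2423, hence k = 1/CV² = 17.
Then θ = mean/k = 4.54/17 = 0.267.

k ≈ 17, θ ≈ 0.267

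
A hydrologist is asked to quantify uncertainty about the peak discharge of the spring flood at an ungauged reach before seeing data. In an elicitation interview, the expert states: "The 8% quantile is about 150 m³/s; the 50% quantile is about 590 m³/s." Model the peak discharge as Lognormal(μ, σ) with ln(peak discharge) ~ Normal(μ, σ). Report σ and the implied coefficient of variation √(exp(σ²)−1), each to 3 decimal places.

σ ≈ 0.975, CV ≈ 1.259

If T ~ Lognormal(μ,σ) then ln T ~ Normal(μ,σ), so the p-quantile of ln T is μ + z_p·σ.
ln(150) = 5.011 and ln(590) = 6.38; z_{0.08} = -1.405, z_{0.5} = 0.
σ = (6.38 − 5.011)/(0 − (-1.405)) = 0.975.
μ = 5.011 − (-1.405)·0.975 = 6.380.
CV = √(exp(σ²)−1) = √(exp(0.9500)−1) = 1.259.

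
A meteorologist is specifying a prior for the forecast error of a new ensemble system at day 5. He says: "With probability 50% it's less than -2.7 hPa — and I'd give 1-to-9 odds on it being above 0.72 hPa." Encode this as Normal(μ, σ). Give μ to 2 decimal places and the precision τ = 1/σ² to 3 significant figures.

μ = -2.70, τ = 0.14

For Normal(μ,σ), the p-quantile is μ + z_p·σ. Here z_{0.5} = 0, z_{0.9} = 1.282.
So -2.7 = μ + 0σ and 0.72 = μ + 1.282σ.
Subtracting: σ = (0.72 − -2.7)/(1.282 − (0)) = 2.67.
Then μ = -2.7 − (0)·2.67 = -2.70.
Precision τ = 1/σ² = 1/2.669² = 0.14.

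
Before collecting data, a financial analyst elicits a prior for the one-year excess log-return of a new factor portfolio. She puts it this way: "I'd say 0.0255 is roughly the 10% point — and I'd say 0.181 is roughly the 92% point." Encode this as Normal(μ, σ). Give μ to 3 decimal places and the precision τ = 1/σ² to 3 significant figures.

μ = 0.100, τ = 299

The p-quantile of Normal(μ,σ) is μ + z_p·σ, with z_{0.1} = -1.282 and z_{0.92} = 1.405.
Eliminate σ: μ = (z₂·x₁ − z₁·x₂)/(z₂ − z₁) = (1.405·0.0255 − (-1.282)·0.181)/2.687 = 0.100.
Then σ = (x₂ − x₁)/(z₂ − z₁) = (0.181 − 0.0255)/2.687 = 0.058.
Precision τ = 1/σ² = 1/0.05788² = 299.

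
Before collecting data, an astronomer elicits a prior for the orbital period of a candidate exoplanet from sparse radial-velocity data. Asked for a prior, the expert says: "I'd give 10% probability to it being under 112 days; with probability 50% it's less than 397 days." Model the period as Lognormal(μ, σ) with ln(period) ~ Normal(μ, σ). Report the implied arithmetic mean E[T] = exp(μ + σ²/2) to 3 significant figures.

If T ~ Lognormal(μ,σ) then ln T ~ Normal(μ,σ), so the p-quantile of ln T is μ + z_p·σ.
ln(112) = 4.718 and ln(397) = 5.984; z_{0.1} = -1.282, z_{0.5} = 0.
σ = (5.984 − 4.718)/(0 − (-1.282)) = 0.987.
μ = 4.718 − (-1.282)·0.987 = 5.984.
E[T] = exp(μ + σ²/2) = exp(5.984 + 0.4875) = 646 days.

E[T] ≈ 646 days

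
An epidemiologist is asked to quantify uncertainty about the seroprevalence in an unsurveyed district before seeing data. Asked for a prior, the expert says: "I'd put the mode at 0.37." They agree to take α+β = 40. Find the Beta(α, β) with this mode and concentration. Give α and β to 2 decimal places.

For α,β > 1 the Beta mode is (α−1)/(α+β−2). With α+β = 40, the mode is (α−1)/38.
Set (α−1)/38 = 0.37 → α = 1 + 0.37·38 = 15.06.
β = 40 − α = 24.94.

α = 15.06, β = 24.94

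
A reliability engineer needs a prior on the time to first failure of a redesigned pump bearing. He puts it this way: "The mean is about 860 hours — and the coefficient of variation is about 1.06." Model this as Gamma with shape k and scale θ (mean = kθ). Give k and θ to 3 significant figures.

For Gamma(k, scale θ): mean = kθ, variance = kθ², so CV = 1/√k.
CV = 1.06, hence k = 1/CV² = 0.89.
Then θ = mean/k = 860/0.89 = 966.

k ≈ 0.89, θ ≈ 966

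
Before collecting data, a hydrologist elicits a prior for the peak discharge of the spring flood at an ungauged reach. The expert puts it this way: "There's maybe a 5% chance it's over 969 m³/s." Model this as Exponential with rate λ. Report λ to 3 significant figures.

P(T > 969.0) = e^(−λ·969.0) = 0.05, so λ = −ln(0.05)/969.0 = 0.00309.

λ ≈ 0.00309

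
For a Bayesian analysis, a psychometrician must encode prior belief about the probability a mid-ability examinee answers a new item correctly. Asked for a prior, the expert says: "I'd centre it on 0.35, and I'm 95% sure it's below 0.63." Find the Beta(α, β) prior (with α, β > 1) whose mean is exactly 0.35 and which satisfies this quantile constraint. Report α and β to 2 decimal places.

α ≈ 2.86, β ≈ 5.32

With mean 0.35 fixed, write α = 0.35s, β = 0.65s where s = α+β.
Need P(θ < 0.63) = 0.95 under Beta(0.35s, 0.65s). Normal approximation: (q−m)/√(m(1−m)/s) ≈ z_{0.95} = 1.64, so s ≈ 0.35·0.65·(1.64)²/(0.63−0.35)² = 7.9.
At s = 7.9: P(θ<0.63) ≈ 0.947. Adjusting to match 0.95 gives s ≈ 8.18.
So α = 0.35·8.18 ≈ 2.86, β = 0.65·8.18 ≈ 5.32.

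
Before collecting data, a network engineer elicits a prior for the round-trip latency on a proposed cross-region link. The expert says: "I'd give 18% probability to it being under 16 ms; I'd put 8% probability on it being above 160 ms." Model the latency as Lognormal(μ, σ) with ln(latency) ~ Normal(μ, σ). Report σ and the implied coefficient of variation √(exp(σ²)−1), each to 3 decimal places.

If T ~ Lognormal(μ,σ) then ln T ~ Normal(μ,σ), so the p-quantile of ln T is μ + z_p·σ.
ln(16) = 2.773 and ln(160) = 5.075; z_{0.18} = -0.9154, z_{0.92} = 1.405.
σ = (5.075 − 2.773)/(1.405 − (-0.9154)) = 0.992.
μ = 2.773 − (-0.9154)·0.992 = 3.681.
CV = √(exp(σ²)−1) = √(exp(0.9847)−1) = 1.295.

σ ≈ 0.992, CV ≈ 1.295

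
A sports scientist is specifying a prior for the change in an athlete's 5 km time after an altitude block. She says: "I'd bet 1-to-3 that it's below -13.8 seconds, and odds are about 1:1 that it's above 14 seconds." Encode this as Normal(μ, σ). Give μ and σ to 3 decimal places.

The p-quantile of Normal(μ,σ) is μ + z_p·σ, with z_{0.25} = -0.6745 and z_{0.5} = 0.
Eliminate σ: μ = (z₂·x₁ − z₁·x₂)/(z₂ − z₁) = (0·-13.8 − (-0.6745)·14)/0.6745 = 14.000.
Then σ = (x₂ − x₁)/(z₂ − z₁) = (14 − -13.8)/0.6745 = 41.216.

μ = 14.000, σ = 41.216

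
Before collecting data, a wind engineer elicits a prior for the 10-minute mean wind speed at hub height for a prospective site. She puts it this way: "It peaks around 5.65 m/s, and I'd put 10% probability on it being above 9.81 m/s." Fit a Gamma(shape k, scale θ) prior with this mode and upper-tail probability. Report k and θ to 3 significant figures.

Gamma(k,θ) with k>1 has mode (k−1)θ, so θ = 5.65/(k−1).
Need P(X < 9.81) = 0.9 with θ tied to k this way. Start at k = 2, θ = 5.65: P(X<9.81) ≈ 0.518.
Too low — raise k to concentrate. Iterating converges to k ≈ 7.23.
Then θ = 5.65/(7.23−1) ≈ 0.906.

k ≈ 7.23, θ ≈ 0.906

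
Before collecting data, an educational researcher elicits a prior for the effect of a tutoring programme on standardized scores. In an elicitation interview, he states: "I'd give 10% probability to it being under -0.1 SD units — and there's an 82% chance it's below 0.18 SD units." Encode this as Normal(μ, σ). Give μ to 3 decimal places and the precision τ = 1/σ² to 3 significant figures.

μ = 0.063, τ = 61.6

For Normal(μ,σ), the p-quantile is μ + z_p·σ. Here z_{0.1} = -1.282, z_{0.82} = 0.9154.
So -0.1 = μ − 1.282σ and 0.18 = μ + 0.9154σ.
Subtracting: σ = (0.18 − -0.1)/(0.9154 − (-1.282)) = 0.127.
Then μ = -0.1 − (-1.282)·0.127 = 0.063.
Precision τ = 1/σ² = 1/0.1275² = 61.6.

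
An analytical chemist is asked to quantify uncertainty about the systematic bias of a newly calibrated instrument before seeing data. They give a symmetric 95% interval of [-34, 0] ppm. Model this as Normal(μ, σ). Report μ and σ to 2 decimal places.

A symmetric 95% interval runs μ ± z·σ with z = 1.96.
Half-width = 17, so σ = 17/1.96 = 8.67.
μ is the interval midpoint, -17.00.

μ = -17.00, σ = 8.67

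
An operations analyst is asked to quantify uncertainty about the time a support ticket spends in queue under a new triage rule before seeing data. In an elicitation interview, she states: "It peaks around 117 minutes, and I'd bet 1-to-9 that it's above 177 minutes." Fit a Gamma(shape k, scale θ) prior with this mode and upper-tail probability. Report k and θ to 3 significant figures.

Gamma(k,θ) with k>1 has mode (k−1)θ, so θ = 117/(k−1).
Need P(X < 177) = 0.9 with θ tied to k this way. Start at k = 2, θ = 117: P(X<177) ≈ 0.446.
Too low — raise k to concentrate. Iterating converges to k ≈ 11.9.
Then θ = 117/(11.9−1) ≈ 10.8.

k ≈ 11.9, θ ≈ 10.8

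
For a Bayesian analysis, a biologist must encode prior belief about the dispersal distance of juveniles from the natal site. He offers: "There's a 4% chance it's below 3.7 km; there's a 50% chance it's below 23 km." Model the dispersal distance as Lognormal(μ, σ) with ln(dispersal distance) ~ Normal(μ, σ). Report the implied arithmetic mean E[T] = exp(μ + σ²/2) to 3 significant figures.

If T ~ Lognormal(μ,σ) then ln T ~ Normal(μ,σ), so the p-quantile of ln T is μ + z_p·σ.
ln(3.7) = 1.308 and ln(23) = 3.135; z_{0.04} = -1.751, z_{0.5} = 0.
σ = (3.135 − 1.308)/(0 − (-1.751)) = 1.044.
μ = 1.308 − (-1.751)·1.044 = 3.135.
E[T] = exp(μ + σ²/2) = exp(3.135 + 0.5446) = 39.7 km.

E[T] ≈ 39.7 km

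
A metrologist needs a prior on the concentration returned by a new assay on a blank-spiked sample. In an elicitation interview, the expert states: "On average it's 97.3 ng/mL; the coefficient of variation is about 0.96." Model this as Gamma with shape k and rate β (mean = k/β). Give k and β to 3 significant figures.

k ≈ 1.09, β ≈ 0.0112

For Gamma(k, rate β): mean = k/β, variance = k/β², so CV = 1/√k.
CV = 0.96, hence k = 1/CV² = 1.09.
Then β = k/mean = 1.09/97.3 = 0.0112.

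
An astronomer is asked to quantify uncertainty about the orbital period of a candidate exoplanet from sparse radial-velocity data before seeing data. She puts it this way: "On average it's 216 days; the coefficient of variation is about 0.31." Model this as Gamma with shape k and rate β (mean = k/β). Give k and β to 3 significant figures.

For Gamma(k, rate β): mean = k/β, variance = k/β², so CV = 1/√k.
CV = 0.31, hence k = 1/CV² = 10.4.
Then β = k/mean = 10.4/216 = 0.0482.

k ≈ 10.4, β ≈ 0.0482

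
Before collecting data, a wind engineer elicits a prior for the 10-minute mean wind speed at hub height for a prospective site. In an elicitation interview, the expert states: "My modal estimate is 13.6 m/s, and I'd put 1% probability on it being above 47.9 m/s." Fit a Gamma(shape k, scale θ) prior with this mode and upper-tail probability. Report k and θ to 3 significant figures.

k ≈ 3.73, θ ≈ 4.98

Gamma(k,θ) with k>1 has mode (k−1)θ, so θ = 13.6/(k−1).
Need P(X < 47.9) = 0.99 with θ tied to k this way. Start at k = 2, θ = 13.6: P(X<47.9) ≈ 0.866.
Too low — raise k to concentrate. Iterating converges to k ≈ 3.73.
Then θ = 13.6/(3.73−1) ≈ 4.98.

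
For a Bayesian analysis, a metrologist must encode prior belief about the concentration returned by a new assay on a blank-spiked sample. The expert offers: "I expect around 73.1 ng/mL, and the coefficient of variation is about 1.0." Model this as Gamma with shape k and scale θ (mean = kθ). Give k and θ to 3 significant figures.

For Gamma(k, scale θ): mean = kθ, variance = kθ², so CV = 1/√k.
CV = 1.0, hence k = 1/CV² = 1.
Then θ = mean/k = 73.1/1 = 73.1.

k ≈ 1, θ ≈ 73.1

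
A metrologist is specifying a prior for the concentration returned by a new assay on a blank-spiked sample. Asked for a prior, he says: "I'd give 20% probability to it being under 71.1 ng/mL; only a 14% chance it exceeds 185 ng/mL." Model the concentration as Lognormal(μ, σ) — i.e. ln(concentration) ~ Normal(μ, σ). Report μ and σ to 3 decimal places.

μ ≈ 4.683, σ ≈ 0.498

If T ~ Lognormal(μ,σ) then ln T ~ Normal(μ,σ), so the p-quantile of ln T is μ + z_p·σ.
ln(71.1) = 4.264 and ln(185) = 5.22; z_{0.2} = -0.8416, z_{0.86} = 1.08.
σ = (5.22 − 4.264)/(1.08 − (-0.8416)) = 0.498.
μ = 4.264 − (-0.8416)·0.498 = 4.683.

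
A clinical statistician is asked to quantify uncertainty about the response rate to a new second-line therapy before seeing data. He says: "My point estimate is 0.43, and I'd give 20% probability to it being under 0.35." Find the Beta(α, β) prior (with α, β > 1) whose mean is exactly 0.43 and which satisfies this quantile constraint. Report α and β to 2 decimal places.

α ≈ 11.85, β ≈ 15.71

With mean 0.43 fixed, write α = 0.43s, β = 0.57s where s = α+β.
Need P(θ < 0.35) = 0.2 under Beta(0.43s, 0.57s). Normal approximation: (q−m)/√(m(1−m)/s) ≈ z_{0.2} = -0.842, so s ≈ 0.43·0.57·(-0.842)²/(0.35−0.43)² = 27.1.
At s = 27.1: P(θ<0.35) ≈ 0.202. Adjusting to match 0.2 gives s ≈ 27.56.
So α = 0.43·27.56 ≈ 11.85, β = 0.57·27.56 ≈ 15.71.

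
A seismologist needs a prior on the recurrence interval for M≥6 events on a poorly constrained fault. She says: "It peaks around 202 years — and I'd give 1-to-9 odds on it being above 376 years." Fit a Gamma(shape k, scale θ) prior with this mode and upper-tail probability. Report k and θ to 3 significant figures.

k ≈ 5.95, θ ≈ 40.8

Gamma(k,θ) with k>1 has mode (k−1)θ, so θ = 202/(k−1).
Need P(X < 376) = 0.9 with θ tied to k this way. Start at k = 2, θ = 202: P(X<376) ≈ 0.555.
Too low — raise k to concentrate. Iterating converges to k ≈ 5.95.
Then θ = 202/(5.95−1) ≈ 40.8.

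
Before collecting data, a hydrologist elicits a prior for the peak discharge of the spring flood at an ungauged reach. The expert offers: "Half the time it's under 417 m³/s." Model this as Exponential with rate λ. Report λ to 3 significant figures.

λ ≈ 0.00166

Exponential median = ln 2 / λ, so λ = ln 2 / 417.0 = 0.00166.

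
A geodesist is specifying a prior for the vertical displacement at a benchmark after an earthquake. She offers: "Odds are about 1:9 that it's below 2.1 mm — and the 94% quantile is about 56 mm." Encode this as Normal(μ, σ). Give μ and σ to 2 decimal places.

μ = 26.45, σ = 19.00

For Normal(μ,σ), the p-quantile is μ + z_p·σ. Here z_{0.1} = -1.282, z_{0.94} = 1.555.
So 2.1 = μ − 1.282σ and 56 = μ + 1.555σ.
Subtracting: σ = (56 − 2.1)/(1.555 − (-1.282)) = 19.00.
Then μ = 2.1 − (-1.282)·19.00 = 26.45.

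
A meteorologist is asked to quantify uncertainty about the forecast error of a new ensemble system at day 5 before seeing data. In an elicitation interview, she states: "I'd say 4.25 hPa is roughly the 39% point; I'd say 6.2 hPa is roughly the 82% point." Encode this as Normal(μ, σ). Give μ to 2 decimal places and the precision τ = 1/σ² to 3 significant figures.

For Normal(μ,σ), the p-quantile is μ + z_p·σ. Here z_{0.39} = -0.2793, z_{0.82} = 0.9154.
So 4.25 = μ − 0.2793σ and 6.2 = μ + 0.9154σ.
Subtracting: σ = (6.2 − 4.25)/(0.9154 − (-0.2793)) = 1.63.
Then μ = 4.25 − (-0.2793)·1.63 = 4.71.
Precision τ = 1/σ² = 1/1.632² = 0.375.

μ = 4.71, τ = 0.375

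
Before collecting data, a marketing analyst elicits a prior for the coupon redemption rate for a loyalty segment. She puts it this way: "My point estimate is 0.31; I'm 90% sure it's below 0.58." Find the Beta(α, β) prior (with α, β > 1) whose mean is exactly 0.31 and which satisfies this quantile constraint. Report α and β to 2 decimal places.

With mean 0.31 fixed, write α = 0.31s, β = 0.69s where s = α+β.
Need P(θ < 0.58) = 0.9 under Beta(0.31s, 0.69s). Normal approximation: (q−m)/√(m(1−m)/s) ≈ z_{0.9} = 1.28, so s ≈ 0.31·0.69·(1.28)²/(0.58−0.31)² = 4.8.
At s = 4.8: P(θ<0.58) ≈ 0.896. Adjusting to match 0.9 gives s ≈ 5.01.
So α = 0.31·5.01 ≈ 1.55, β = 0.69·5.01 ≈ 3.46.

α ≈ 1.55, β ≈ 3.46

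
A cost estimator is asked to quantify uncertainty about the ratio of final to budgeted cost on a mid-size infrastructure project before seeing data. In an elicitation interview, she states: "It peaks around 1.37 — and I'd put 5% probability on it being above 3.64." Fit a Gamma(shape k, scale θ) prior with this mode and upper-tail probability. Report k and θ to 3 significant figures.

Gamma(k,θ) with k>1 has mode (k−1)θ, so θ = 1.37/(k−1).
Need P(X < 3.64) = 0.95 with θ tied to k this way. Start at k = 2, θ = 1.37: P(X<3.64) ≈ 0.743.
Too low — raise k to concentrate. Iterating converges to k ≈ 3.82.
Then θ = 1.37/(3.82−1) ≈ 0.485.

k ≈ 3.82, θ ≈ 0.485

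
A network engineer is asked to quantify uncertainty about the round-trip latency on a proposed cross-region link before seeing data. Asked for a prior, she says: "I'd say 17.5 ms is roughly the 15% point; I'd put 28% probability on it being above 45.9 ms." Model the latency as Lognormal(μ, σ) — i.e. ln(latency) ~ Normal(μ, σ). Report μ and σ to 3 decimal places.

If T ~ Lognormal(μ,σ) then ln T ~ Normal(μ,σ), so the p-quantile of ln T is μ + z_p·σ.
ln(17.5) = 2.862 and ln(45.9) = 3.826; z_{0.15} = -1.036, z_{0.72} = 0.5828.
σ = (3.826 − 2.862)/(0.5828 − (-1.036)) = 0.595.
μ = 2.862 − (-1.036)·0.595 = 3.479.

μ ≈ 3.479, σ ≈ 0.595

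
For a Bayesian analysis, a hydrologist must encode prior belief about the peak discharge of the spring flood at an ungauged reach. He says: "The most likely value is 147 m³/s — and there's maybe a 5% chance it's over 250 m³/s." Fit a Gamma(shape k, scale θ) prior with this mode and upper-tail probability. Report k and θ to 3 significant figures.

Gamma(k,θ) with k>1 has mode (k−1)θ, so θ = 147/(k−1).
Need P(X < 250) = 0.95 with θ tied to k this way. Start at k = 2, θ = 147: P(X<250) ≈ 0.507.
Too low — raise k to concentrate. Iterating converges to k ≈ 10.9.
Then θ = 147/(10.9−1) ≈ 14.8.

k ≈ 10.9, θ ≈ 14.8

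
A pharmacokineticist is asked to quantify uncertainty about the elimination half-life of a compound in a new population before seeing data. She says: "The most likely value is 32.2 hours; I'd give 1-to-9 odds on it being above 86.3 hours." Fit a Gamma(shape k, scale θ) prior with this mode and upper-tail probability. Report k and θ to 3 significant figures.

Gamma(k,θ) with k>1 has mode (k−1)θ, so θ = 32.2/(k−1).
Need P(X < 86.3) = 0.9 with θ tied to k this way. Start at k = 2, θ = 32.2: P(X<86.3) ≈ 0.748.
Too low — raise k to concentrate. Iterating converges to k ≈ 2.97.
Then θ = 32.2/(2.97−1) ≈ 16.3.

k ≈ 2.97, θ ≈ 16.3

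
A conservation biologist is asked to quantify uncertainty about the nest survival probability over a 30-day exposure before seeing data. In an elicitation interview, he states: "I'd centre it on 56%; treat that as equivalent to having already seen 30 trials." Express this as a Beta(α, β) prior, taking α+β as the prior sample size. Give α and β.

Under the effective-sample-size interpretation, Beta(α, β) has prior mean α/(α+β) and prior sample size α+β.
So α+β = 30 and α/(α+β) = 0.56, giving α = 0.56·30 = 16.8 and β = 30 − 16.8 = 13.2.

α = 16.8, β = 13.2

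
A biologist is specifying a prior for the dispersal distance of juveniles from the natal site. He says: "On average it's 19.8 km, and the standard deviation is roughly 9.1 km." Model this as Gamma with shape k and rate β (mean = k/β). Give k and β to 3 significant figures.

For Gamma(k, rate β): mean = k/β, variance = k/β², so CV = 1/√k.
CV = SD/mean = 9.1/19.8 = 0.4596, hence k = 1/CV² = 4.73.
Then β = k/mean = 4.73/19.8 = 0.239.

k ≈ 4.73, β ≈ 0.239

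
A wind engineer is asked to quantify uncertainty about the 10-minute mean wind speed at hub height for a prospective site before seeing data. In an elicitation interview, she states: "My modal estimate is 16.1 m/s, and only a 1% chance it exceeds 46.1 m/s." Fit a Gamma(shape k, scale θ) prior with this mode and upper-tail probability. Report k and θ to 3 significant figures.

k ≈ 5.11, θ ≈ 3.91

Gamma(k,θ) with k>1 has mode (k−1)θ, so θ = 16.1/(k−1).
Need P(X < 46.1) = 0.99 with θ tied to k this way. Start at k = 2, θ = 16.1: P(X<46.1) ≈ 0.779.
Too low — raise k to concentrate. Iterating converges to k ≈ 5.11.
Then θ = 16.1/(5.11−1) ≈ 3.91.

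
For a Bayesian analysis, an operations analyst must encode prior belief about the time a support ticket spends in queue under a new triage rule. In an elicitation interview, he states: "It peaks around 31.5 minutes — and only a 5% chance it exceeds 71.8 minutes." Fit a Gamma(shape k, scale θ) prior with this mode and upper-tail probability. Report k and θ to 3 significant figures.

Gamma(k,θ) with k>1 has mode (k−1)θ, so θ = 31.5/(k−1).
Need P(X < 71.8) = 0.95 with θ tied to k this way. Start at k = 2, θ = 31.5: P(X<71.8) ≈ 0.664.
Too low — raise k to concentrate. Iterating converges to k ≈ 5.04.
Then θ = 31.5/(5.04−1) ≈ 7.8.

k ≈ 5.04, θ ≈ 7.8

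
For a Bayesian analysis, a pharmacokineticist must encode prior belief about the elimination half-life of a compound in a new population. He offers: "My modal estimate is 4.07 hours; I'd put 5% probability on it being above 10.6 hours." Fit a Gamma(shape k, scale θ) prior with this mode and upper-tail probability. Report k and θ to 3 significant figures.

Gamma(k,θ) with k>1 has mode (k−1)θ, so θ = 4.07/(k−1).
Need P(X < 10.6) = 0.95 with θ tied to k this way. Start at k = 2, θ = 4.07: P(X<10.6) ≈ 0.733.
Too low — raise k to concentrate. Iterating converges to k ≈ 3.95.
Then θ = 4.07/(3.95−1) ≈ 1.38.

k ≈ 3.95, θ ≈ 1.38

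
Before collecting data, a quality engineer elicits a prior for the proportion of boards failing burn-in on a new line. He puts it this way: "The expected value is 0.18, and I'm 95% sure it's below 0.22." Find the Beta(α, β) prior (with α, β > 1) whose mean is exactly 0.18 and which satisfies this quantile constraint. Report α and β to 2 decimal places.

α ≈ 47.89, β ≈ 218.18

With mean 0.18 fixed, write α = 0.18s, β = 0.82s where s = α+β.
Need P(θ < 0.22) = 0.95 under Beta(0.18s, 0.82s). Normal approximation: (q−m)/√(m(1−m)/s) ≈ z_{0.95} = 1.64, so s ≈ 0.18·0.82·(1.64)²/(0.22−0.18)² = 249.6.
At s = 249.6: P(θ<0.22) ≈ 0.945. Adjusting to match 0.95 gives s ≈ 266.08.
So α = 0.18·266.08 ≈ 47.89, β = 0.82·266.08 ≈ 218.18.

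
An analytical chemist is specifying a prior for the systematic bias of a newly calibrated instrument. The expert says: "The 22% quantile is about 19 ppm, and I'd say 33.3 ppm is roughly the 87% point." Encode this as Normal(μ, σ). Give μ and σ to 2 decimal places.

The p-quantile of Normal(μ,σ) is μ + z_p·σ, with z_{0.22} = -0.7722 and z_{0.87} = 1.126.
Eliminate σ: μ = (z₂·x₁ − z₁·x₂)/(z₂ − z₁) = (1.126·19 − (-0.7722)·33.3)/1.899 = 24.82.
Then σ = (x₂ − x₁)/(z₂ − z₁) = (33.3 − 19)/1.899 = 7.53.

μ = 24.82, σ = 7.53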